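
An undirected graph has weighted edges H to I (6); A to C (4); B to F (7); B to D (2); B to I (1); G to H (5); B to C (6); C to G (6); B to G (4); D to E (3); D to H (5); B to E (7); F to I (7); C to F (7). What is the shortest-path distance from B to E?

5

A few of the B→E routes:
B - F - I - H - D - E: 7 + 7 + 6 + 5 + 3 = 28
B - C - G - H - D - E: 6 + 6 + 5 + 5 + 3 = 25
B - G - H - D - E: 4 + 5 + 5 + 3 = 17
B - I - H - D - E: 1 + 6 + 5 + 3 = 15
B - D - E: 2 + 3 = 5
B - E: 7
The minimum is 5.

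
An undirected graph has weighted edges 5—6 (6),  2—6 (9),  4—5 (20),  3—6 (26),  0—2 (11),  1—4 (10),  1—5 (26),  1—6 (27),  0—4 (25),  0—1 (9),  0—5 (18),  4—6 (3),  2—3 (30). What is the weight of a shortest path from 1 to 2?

20

A few of the 1→2 routes:
1 → 6 → 2: 27 + 9 = 36
1 → 0 → 5 → 6 → 2: 9 + 18 + 6 + 9 = 42
1 → 5 → 6 → 2: 26 + 6 + 9 = 41
1 → 0 → 2: 9 + 11 = 20
1 → 4 → 6 → 2: 10 + 3 + 9 = 22
Shortest: 20.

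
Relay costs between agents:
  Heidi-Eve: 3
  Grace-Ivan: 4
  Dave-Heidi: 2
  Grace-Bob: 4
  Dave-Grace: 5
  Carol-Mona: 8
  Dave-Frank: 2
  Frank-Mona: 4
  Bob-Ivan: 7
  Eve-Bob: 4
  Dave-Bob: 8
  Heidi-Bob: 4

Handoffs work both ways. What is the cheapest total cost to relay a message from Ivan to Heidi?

A few of the Ivan→Heidi routes:
Ivan-Grace-Dave-Heidi: 4 + 5 + 2 = 11
Ivan-Bob-Heidi: 7 + 4 = 11
Ivan-Grace-Bob-Eve-Heidi: 4 + 4 + 4 + 3 = 15
Ivan-Bob-Eve-Heidi: 7 + 4 + 3 = 14
Ivan-Grace-Bob-Heidi: 4 + 4 + 4 = 12
The minimum is 11.

11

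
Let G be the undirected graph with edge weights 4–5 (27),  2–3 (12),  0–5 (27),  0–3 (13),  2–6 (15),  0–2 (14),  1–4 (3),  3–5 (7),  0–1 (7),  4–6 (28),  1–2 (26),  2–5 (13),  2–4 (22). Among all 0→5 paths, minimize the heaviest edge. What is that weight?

13

Checking several routes:
0-3-2-5: max(13, 12, 13) = 13
0-2-5: max(14, 13) = 14
0-2-3-5: max(14, 12, 7) = 14
0-1-4-2-5: max(7, 3, 22, 13) = 22
0-3-5: max(13, 7) = 13
Smallest bottleneck: 13.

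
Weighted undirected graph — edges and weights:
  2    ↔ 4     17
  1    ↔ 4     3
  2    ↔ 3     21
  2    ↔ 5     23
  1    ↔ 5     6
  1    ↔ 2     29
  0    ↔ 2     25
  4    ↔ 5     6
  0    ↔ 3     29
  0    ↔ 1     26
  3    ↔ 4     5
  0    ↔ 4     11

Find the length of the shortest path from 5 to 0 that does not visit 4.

Comparing a few candidate routes:
5→1→0: 6 + 26 = 32
5→2→3→0: 23 + 21 + 29 = 73
5→2→0: 23 + 25 = 48
5→1→2→0: 6 + 29 + 25 = 60
Best route has total 32.

32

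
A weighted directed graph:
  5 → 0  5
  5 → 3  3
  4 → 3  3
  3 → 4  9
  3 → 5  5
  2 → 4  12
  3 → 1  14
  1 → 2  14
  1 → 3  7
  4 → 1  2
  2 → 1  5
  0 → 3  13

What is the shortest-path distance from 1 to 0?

17

Paths from 1 to 0:
1 → 3 → 5 → 0: 7 + 5 + 5 = 17
1 → 2 → 4 → 3 → 5 → 0: 14 + 12 + 3 + 5 + 5 = 39
The minimum is 17.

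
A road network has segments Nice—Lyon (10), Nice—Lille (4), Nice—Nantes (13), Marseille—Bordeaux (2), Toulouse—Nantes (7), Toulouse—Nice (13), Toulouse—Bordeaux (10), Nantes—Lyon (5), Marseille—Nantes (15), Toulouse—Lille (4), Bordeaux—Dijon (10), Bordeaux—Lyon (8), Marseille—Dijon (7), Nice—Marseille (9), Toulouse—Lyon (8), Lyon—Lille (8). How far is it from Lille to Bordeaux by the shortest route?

14

Comparing a few candidate routes:
Lille - Toulouse - Lyon - Bordeaux: 4 + 8 + 8 = 20
Lille - Lyon - Bordeaux: 8 + 8 = 16
Lille - Nice - Marseille - Bordeaux: 4 + 9 + 2 = 15
Lille - Toulouse - Bordeaux: 4 + 10 = 14
Shortest: 14 mi.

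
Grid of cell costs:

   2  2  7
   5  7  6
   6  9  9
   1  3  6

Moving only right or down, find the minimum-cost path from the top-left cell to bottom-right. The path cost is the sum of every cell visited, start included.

23

One optimal route is [0,0]→[1,0]→[2,0]→[3,0]→[3,1]→[3,2].
Its cost is 2 + 5 + 6 + 1 + 3 + 6 = 23.
(Top row then right column would cost 32.)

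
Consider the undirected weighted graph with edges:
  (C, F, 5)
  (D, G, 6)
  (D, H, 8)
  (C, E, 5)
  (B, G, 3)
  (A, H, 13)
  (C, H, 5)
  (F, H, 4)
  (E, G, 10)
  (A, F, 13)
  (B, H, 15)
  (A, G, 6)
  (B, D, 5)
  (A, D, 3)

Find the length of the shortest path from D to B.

5

Some routes from D to B:
D → H → B: 8 + 15 = 23
D → B: 5
D → A → G → B: 3 + 6 + 3 = 12
D → G → B: 6 + 3 = 9
Shortest: 5.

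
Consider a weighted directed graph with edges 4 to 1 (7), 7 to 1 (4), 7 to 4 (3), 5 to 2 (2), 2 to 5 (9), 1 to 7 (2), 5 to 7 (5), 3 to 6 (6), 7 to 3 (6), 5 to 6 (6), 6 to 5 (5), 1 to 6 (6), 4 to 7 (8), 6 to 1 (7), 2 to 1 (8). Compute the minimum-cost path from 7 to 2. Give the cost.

Paths from 7 to 2:
7→3→6→5→2: 6 + 6 + 5 + 2 = 19
7→1→6→5→2: 4 + 6 + 5 + 2 = 17
7→4→1→6→5→2: 3 + 7 + 6 + 5 + 2 = 23
Best route has total 17.

17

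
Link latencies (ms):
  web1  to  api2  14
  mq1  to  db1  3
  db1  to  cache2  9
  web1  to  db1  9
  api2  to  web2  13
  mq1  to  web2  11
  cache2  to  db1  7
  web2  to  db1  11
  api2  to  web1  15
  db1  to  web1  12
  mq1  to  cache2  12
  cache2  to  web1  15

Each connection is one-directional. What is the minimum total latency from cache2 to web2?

42

Paths from cache2 to web2:
cache2 - db1 - web1 - api2 - web2: 7 + 12 + 14 + 13 = 46
cache2 - web1 - api2 - web2: 15 + 14 + 13 = 42
Best route has total 42 ms.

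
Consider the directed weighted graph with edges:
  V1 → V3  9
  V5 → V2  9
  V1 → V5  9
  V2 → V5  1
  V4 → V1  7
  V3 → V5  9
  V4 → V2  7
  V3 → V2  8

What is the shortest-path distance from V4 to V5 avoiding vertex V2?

Paths from V4 to V5 avoiding V2:
V4 -> V1 -> V5: 7 + 9 = 16
V4 -> V1 -> V3 -> V5: 7 + 9 + 9 = 25
Shortest: 16.

16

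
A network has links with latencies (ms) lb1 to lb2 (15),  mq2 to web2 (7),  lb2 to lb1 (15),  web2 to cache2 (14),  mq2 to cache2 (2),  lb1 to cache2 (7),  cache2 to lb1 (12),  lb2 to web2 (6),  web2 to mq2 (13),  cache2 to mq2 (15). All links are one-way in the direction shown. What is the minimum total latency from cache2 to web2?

Candidate routes:
cache2→mq2→web2: 15 + 7 = 22
cache2→lb1→lb2→web2: 12 + 15 + 6 = 33
The minimum is 22 ms.

22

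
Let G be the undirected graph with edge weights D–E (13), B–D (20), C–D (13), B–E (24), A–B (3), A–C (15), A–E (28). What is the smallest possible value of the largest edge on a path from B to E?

Comparing a few candidate routes:
B - D - E: max(20, 13) = 20
B - E: max(24) = 24
B - A - C - D - E: max(3, 15, 13, 13) = 15
The minimum achievable maximum is 15.

15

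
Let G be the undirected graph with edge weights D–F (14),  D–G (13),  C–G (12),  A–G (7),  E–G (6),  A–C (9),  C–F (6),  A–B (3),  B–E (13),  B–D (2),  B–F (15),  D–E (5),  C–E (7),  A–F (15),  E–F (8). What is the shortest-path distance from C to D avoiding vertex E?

14

Some routes from C to D avoiding E:
C - A - B - D: 9 + 3 + 2 = 14
C - F - D: 6 + 14 = 20
C - F - B - D: 6 + 15 + 2 = 23
The minimum is 14.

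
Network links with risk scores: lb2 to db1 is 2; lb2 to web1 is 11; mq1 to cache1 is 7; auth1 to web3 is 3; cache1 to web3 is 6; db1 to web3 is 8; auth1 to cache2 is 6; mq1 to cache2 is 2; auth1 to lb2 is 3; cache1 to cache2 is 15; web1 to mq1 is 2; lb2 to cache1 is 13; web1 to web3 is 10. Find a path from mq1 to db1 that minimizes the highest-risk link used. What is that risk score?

6

A few of the mq1→db1 routes:
mq1 - cache1 - web3 - auth1 - lb2 - db1: max(7, 6, 3, 3, 2) = 7
mq1 - web1 - web3 - db1: max(2, 10, 8) = 10
mq1 - cache1 - web3 - db1: max(7, 6, 8) = 8
mq1 - web1 - web3 - auth1 - lb2 - db1: max(2, 10, 3, 3, 2) = 10
mq1 - cache2 - auth1 - web3 - db1: max(2, 6, 3, 8) = 8
mq1 - cache2 - auth1 - lb2 - db1: max(2, 6, 3, 2) = 6
The minimum achievable maximum is 6.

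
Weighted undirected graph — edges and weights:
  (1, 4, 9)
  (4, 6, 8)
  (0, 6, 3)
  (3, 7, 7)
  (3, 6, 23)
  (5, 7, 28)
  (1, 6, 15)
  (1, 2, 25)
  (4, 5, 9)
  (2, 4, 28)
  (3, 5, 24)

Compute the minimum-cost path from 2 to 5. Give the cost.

Checking several routes:
2 - 1 - 6 - 4 - 5: 25 + 15 + 8 + 9 = 57
2 - 4 - 6 - 3 - 5: 28 + 8 + 23 + 24 = 83
2 - 1 - 4 - 5: 25 + 9 + 9 = 43
2 - 4 - 5: 28 + 9 = 37
Shortest: 37.

37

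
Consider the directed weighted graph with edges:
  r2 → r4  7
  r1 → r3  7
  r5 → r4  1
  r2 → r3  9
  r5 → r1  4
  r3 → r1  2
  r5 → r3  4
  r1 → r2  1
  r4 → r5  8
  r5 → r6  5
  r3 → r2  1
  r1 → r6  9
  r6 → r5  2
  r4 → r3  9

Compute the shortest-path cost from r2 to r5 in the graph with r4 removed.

Paths from r2 to r5 avoiding r4:
r2→r3→r1→r6→r5: 9 + 2 + 9 + 2 = 22
Best route has total 22.

22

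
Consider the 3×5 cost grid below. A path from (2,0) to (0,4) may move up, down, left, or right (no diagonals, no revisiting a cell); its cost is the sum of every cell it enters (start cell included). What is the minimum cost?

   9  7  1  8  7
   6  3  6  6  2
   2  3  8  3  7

29

Cheapest: (2,0) → (2,1) → (1,1) → (1,2) → (1,3) → (1,4) → (0,4)
  2 + 3 + 3 + 6 + 6 + 2 + 7 = 29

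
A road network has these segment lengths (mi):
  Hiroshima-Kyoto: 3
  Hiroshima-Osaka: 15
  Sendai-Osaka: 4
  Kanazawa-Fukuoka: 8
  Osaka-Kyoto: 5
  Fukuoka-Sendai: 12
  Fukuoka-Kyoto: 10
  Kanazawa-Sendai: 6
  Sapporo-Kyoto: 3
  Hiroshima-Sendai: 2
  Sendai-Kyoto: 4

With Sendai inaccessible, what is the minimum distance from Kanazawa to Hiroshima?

21

Candidate routes:
Kanazawa→Fukuoka→Kyoto→Osaka→Hiroshima: 8 + 10 + 5 + 15 = 38
Kanazawa→Fukuoka→Kyoto→Hiroshima: 8 + 10 + 3 = 21
Shortest: 21 mi.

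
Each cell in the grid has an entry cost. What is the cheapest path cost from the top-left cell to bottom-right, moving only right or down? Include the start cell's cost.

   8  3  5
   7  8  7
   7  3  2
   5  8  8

32

Best path: r0c0 → r0c1 → r1c1 → r2c1 → r2c2 → r3c2
Cost: 8 + 3 + 8 + 3 + 2 + 8 = 32
For comparison, the top-then-right route costs 33.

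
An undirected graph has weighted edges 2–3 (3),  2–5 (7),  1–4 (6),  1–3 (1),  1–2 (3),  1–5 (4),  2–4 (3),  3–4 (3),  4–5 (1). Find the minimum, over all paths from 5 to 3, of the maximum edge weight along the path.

3

A few of the 5→3 routes:
5 - 1 - 2 - 4 - 3: max(4, 3, 3, 3) = 4
5 - 4 - 2 - 1 - 3: max(1, 3, 3, 1) = 3
5 - 4 - 2 - 3: max(1, 3, 3) = 3
5 - 1 - 3: max(4, 1) = 4
5 - 1 - 2 - 3: max(4, 3, 3) = 4
5 - 4 - 3: max(1, 3) = 3
Best route has worst link 3.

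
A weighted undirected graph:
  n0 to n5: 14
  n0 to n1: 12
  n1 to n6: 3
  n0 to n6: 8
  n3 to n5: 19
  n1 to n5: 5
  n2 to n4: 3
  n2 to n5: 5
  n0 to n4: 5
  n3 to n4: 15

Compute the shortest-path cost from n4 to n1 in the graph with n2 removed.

16

Paths from n4 to n1 avoiding n2:
n4-n3-n5-n1: 15 + 19 + 5 = 39
n4-n3-n5-n0-n1: 15 + 19 + 14 + 12 = 60
n4-n0-n1: 5 + 12 = 17
n4-n3-n5-n0-n6-n1: 15 + 19 + 14 + 8 + 3 = 59
n4-n0-n5-n1: 5 + 14 + 5 = 24
n4-n0-n6-n1: 5 + 8 + 3 = 16
Shortest: 16.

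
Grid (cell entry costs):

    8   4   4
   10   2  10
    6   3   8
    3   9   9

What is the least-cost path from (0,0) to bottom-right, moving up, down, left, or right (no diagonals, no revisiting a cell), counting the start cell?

34

Take r0c0 → r0c1 → r1c1 → r2c1 → r2c2 → r3c2 for a total of 8 + 4 + 2 + 3 + 8 + 9 = 34.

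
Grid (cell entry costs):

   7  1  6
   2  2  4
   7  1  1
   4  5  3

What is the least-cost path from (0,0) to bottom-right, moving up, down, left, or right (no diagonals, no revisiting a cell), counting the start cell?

15

Best path: r0c0→r0c1→r1c1→r2c1→r2c2→r3c2
Cost: 7 + 1 + 2 + 1 + 1 + 3 = 15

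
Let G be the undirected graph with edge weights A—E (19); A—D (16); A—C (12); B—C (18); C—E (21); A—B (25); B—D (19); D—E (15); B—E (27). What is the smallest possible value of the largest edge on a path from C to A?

Some routes from C to A:
C-E-A: max(21, 19) = 21
C-A: max(12) = 12
C-B-D-E-A: max(18, 19, 15, 19) = 19
C-B-D-A: max(18, 19, 16) = 19
C-B-A: max(18, 25) = 25
C-E-D-A: max(21, 15, 16) = 21
The minimum achievable maximum is 12.

12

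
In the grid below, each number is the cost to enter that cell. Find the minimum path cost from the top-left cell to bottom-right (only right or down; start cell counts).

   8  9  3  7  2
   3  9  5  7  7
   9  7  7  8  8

44

Take (0,0) → (0,1) → (0,2) → (0,3) → (0,4) → (1,4) → (2,4) for a total of 8 + 9 + 3 + 7 + 2 + 7 + 8 = 44.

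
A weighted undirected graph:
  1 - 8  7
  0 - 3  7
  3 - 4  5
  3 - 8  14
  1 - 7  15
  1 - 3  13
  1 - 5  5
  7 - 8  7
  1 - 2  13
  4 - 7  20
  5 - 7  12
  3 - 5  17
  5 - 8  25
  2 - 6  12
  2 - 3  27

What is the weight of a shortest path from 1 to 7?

14

Some routes from 1 to 7:
1-5-7: 5 + 12 = 17
1-8-7: 7 + 7 = 14
1-7: 15
1-3-8-7: 13 + 14 + 7 = 34
Best route has total 14.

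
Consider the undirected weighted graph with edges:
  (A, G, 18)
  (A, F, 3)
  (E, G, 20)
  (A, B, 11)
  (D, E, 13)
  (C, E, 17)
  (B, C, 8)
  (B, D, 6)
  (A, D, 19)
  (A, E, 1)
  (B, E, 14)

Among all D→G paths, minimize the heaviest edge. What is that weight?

18

Comparing a few candidate routes:
D -> E -> C -> B -> A -> G: max(13, 17, 8, 11, 18) = 18
D -> E -> B -> A -> G: max(13, 14, 11, 18) = 18
D -> E -> A -> G: max(13, 1, 18) = 18
The minimum achievable maximum is 18.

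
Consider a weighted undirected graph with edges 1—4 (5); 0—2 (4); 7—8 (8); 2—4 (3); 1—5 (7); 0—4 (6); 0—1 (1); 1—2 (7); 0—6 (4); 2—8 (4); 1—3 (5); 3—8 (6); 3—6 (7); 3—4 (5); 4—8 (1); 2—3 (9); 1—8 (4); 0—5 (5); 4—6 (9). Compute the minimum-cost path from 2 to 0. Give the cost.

A few of the 2→0 routes:
2 -> 8 -> 1 -> 0: 4 + 4 + 1 = 9
2 -> 4 -> 0: 3 + 6 = 9
2 -> 4 -> 8 -> 1 -> 0: 3 + 1 + 4 + 1 = 9
2 -> 4 -> 1 -> 0: 3 + 5 + 1 = 9
2 -> 0: 4
2 -> 1 -> 0: 7 + 1 = 8
Best route has total 4.

4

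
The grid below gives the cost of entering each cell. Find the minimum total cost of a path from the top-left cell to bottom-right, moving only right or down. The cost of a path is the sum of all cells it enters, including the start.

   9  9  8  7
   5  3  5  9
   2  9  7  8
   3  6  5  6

One optimal route is [0,0]→[1,0]→[2,0]→[3,0]→[3,1]→[3,2]→[3,3].
Its cost is 9 + 5 + 2 + 3 + 6 + 5 + 6 = 36.

36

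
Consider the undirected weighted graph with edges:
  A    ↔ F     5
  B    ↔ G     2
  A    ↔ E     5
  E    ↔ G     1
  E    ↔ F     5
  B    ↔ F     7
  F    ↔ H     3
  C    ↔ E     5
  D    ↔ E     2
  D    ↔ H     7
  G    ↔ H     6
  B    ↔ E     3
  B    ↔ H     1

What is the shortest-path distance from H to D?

6

A few of the H→D routes:
H→B→G→E→D: 1 + 2 + 1 + 2 = 6
H→B→E→D: 1 + 3 + 2 = 6
H→D: 7
Shortest: 6.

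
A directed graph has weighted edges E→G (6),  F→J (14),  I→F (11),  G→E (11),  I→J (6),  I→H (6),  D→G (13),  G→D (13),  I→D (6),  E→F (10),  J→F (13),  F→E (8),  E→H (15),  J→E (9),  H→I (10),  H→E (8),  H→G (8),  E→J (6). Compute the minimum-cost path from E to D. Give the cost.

19

Candidate routes:
E - G - D: 6 + 13 = 19
E - H - G - D: 15 + 8 + 13 = 36
E - H - I - D: 15 + 10 + 6 = 31
Shortest: 19.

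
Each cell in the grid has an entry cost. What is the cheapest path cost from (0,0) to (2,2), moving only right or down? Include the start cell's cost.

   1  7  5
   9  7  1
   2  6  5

19

Cheapest: r0c0 r0c1 r0c2 r1c2 r2c2
  1 + 7 + 5 + 1 + 5 = 19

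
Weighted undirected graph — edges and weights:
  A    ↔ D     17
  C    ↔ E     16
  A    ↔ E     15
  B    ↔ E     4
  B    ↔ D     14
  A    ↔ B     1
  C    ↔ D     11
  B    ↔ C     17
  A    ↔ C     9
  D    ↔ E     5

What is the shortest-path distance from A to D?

10

A few of the A→D routes:
A - C - D: 9 + 11 = 20
A - D: 17
A - B - D: 1 + 14 = 15
A - E - D: 15 + 5 = 20
A - B - E - D: 1 + 4 + 5 = 10
Best route has total 10.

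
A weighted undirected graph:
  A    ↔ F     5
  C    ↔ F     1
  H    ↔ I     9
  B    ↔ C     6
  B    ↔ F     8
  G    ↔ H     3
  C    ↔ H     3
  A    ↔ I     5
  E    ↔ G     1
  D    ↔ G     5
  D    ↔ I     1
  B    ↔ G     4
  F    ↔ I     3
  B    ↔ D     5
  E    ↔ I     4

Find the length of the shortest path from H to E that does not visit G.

Checking several routes:
H → C → F → B → D → I → E: 3 + 1 + 8 + 5 + 1 + 4 = 22
H → I → E: 9 + 4 = 13
H → C → B → D → I → E: 3 + 6 + 5 + 1 + 4 = 19
H → C → F → A → I → E: 3 + 1 + 5 + 5 + 4 = 18
H → C → F → I → E: 3 + 1 + 3 + 4 = 11
The minimum is 11.

11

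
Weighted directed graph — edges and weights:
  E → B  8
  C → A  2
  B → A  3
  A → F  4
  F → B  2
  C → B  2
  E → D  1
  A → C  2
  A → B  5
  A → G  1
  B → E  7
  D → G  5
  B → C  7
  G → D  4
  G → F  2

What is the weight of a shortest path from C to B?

Routes from C to B:
C -> A -> G -> F -> B: 2 + 1 + 2 + 2 = 7
C -> A -> B: 2 + 5 = 7
C -> A -> F -> B: 2 + 4 + 2 = 8
C -> B: 2
The minimum is 2.

2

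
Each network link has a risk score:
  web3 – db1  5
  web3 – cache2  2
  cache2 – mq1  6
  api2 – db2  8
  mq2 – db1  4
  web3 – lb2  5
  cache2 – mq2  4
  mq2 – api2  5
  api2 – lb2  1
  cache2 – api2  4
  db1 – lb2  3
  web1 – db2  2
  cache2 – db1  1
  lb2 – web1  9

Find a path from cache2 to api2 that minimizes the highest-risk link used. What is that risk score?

3

Comparing a few candidate routes:
cache2 → mq2 → api2: max(4, 5) = 5
cache2 → mq2 → db1 → web3 → lb2 → api2: max(4, 4, 5, 5, 1) = 5
cache2 → api2: max(4) = 4
cache2 → mq2 → db1 → lb2 → api2: max(4, 4, 3, 1) = 4
cache2 → db1 → lb2 → api2: max(1, 3, 1) = 3
Smallest bottleneck: 3.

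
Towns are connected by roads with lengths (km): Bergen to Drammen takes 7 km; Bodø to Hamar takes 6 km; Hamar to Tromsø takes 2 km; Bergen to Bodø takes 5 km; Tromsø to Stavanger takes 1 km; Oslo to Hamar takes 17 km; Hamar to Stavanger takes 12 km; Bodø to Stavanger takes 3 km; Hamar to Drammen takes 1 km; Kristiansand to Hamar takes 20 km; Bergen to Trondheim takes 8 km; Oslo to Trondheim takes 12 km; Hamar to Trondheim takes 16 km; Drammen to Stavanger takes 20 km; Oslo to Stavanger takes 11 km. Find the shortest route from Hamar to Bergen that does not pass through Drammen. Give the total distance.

Comparing a few candidate routes:
Hamar -> Tromsø -> Stavanger -> Oslo -> Trondheim -> Bergen: 2 + 1 + 11 + 12 + 8 = 34
Hamar -> Tromsø -> Stavanger -> Bodø -> Bergen: 2 + 1 + 3 + 5 = 11
Hamar -> Bodø -> Bergen: 6 + 5 = 11
Hamar -> Trondheim -> Bergen: 16 + 8 = 24
Hamar -> Stavanger -> Bodø -> Bergen: 12 + 3 + 5 = 20
The minimum is 11 km.

11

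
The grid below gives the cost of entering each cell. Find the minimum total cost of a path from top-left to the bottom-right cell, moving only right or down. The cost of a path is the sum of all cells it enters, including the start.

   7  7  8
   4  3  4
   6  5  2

Path (0,0) -> (1,0) -> (1,1) -> (1,2) -> (2,2): 7 + 4 + 3 + 4 + 2 = 20.

20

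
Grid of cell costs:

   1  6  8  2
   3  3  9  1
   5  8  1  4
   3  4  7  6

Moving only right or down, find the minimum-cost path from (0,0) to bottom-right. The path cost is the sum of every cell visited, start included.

26

Path (0,0)→(1,0)→(1,1)→(2,1)→(2,2)→(2,3)→(3,3): 1 + 3 + 3 + 8 + 1 + 4 + 6 = 26.
For comparison, the top-then-right route costs 28.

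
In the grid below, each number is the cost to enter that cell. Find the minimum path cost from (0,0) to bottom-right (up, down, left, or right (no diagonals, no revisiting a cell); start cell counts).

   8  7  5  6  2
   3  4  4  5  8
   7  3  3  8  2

31

One optimal route is [0,0] → [1,0] → [1,1] → [2,1] → [2,2] → [2,3] → [2,4].
Its cost is 8 + 3 + 4 + 3 + 3 + 8 + 2 = 31.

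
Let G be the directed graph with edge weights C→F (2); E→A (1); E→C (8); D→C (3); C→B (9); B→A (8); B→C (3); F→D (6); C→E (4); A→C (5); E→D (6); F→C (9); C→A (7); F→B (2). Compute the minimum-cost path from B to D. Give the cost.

11

Paths from B to D:
B - C - F - D: 3 + 2 + 6 = 11
B - A - C - E - D: 8 + 5 + 4 + 6 = 23
B - C - E - D: 3 + 4 + 6 = 13
B - A - C - F - D: 8 + 5 + 2 + 6 = 21
Shortest: 11.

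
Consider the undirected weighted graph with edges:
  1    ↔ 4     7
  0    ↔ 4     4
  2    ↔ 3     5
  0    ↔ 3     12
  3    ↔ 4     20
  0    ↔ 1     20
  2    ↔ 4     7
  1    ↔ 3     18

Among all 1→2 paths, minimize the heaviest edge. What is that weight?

7

Checking several routes:
1→4→2: max(7, 7) = 7
1→3→2: max(18, 5) = 18
1→4→0→3→2: max(7, 4, 12, 5) = 12
1→3→0→4→2: max(18, 12, 4, 7) = 18
Smallest bottleneck: 7.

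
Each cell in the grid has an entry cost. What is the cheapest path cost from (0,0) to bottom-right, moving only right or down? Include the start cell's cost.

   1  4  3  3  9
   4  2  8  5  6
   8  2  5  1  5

20

Cheapest: (0,0) -> (0,1) -> (1,1) -> (2,1) -> (2,2) -> (2,3) -> (2,4)
  1 + 4 + 2 + 2 + 5 + 1 + 5 = 20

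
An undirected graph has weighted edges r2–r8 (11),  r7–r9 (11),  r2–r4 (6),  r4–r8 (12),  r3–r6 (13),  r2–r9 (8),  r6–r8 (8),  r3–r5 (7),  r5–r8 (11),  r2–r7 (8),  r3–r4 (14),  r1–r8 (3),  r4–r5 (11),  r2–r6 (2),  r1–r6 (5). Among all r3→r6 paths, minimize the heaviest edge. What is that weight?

Comparing a few candidate routes:
r3 → r5 → r8 → r1 → r6: max(7, 11, 3, 5) = 11
r3 → r5 → r8 → r2 → r6: max(7, 11, 11, 2) = 11
r3 → r5 → r8 → r6: max(7, 11, 8) = 11
The minimum achievable maximum is 11.

11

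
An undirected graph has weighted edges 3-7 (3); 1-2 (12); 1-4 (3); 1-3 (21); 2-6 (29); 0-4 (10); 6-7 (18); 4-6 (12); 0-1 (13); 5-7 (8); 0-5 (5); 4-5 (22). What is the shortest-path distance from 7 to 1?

Comparing a few candidate routes:
7→3→1: 3 + 21 = 24
7→5→0→4→1: 8 + 5 + 10 + 3 = 26
7→6→4→0→1: 18 + 12 + 10 + 13 = 53
7→5→0→1: 8 + 5 + 13 = 26
7→6→4→1: 18 + 12 + 3 = 33
7→5→4→1: 8 + 22 + 3 = 33
The minimum is 24.

24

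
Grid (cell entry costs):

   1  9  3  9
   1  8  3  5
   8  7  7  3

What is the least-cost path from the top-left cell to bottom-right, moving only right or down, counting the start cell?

Best path: (0,0) (1,0) (1,1) (1,2) (1,3) (2,3)
Cost: 1 + 1 + 8 + 3 + 5 + 3 = 21
(Top row then right column would cost 30.)

21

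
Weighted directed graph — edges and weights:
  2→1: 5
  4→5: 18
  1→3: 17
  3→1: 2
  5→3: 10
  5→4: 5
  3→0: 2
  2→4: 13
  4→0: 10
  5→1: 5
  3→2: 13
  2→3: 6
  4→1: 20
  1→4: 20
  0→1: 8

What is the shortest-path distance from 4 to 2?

Paths from 4 to 2:
4→1→3→2: 20 + 17 + 13 = 50
4→0→1→3→2: 10 + 8 + 17 + 13 = 48
4→5→1→3→2: 18 + 5 + 17 + 13 = 53
4→5→3→2: 18 + 10 + 13 = 41
Shortest: 41.

41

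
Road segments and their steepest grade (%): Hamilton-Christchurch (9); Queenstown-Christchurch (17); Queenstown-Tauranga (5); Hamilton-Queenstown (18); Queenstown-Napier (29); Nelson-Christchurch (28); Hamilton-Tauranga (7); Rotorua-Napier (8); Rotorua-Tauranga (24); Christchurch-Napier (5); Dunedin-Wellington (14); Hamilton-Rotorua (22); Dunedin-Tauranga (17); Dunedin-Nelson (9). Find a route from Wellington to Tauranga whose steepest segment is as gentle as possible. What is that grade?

17

Comparing a few candidate routes:
Wellington-Dunedin-Nelson-Christchurch-Napier-Rotorua-Hamilton-Queenstown-Tauranga: max(14, 9, 28, 5, 8, 22, 18, 5) = 28
Wellington-Dunedin-Nelson-Christchurch-Napier-Rotorua-Tauranga: max(14, 9, 28, 5, 8, 24) = 28
Wellington-Dunedin-Nelson-Christchurch-Napier-Rotorua-Hamilton-Tauranga: max(14, 9, 28, 5, 8, 22, 7) = 28
Wellington-Dunedin-Nelson-Christchurch-Queenstown-Hamilton-Tauranga: max(14, 9, 28, 17, 18, 7) = 28
Wellington-Dunedin-Tauranga: max(14, 17) = 17
Wellington-Dunedin-Nelson-Christchurch-Queenstown-Tauranga: max(14, 9, 28, 17, 5) = 28
The minimum achievable maximum is 17%.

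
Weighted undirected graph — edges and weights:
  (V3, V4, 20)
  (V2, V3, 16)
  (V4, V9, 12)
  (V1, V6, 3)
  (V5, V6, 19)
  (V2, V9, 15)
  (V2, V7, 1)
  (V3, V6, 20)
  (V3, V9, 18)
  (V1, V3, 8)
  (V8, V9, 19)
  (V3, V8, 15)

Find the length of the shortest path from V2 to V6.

A few of the V2→V6 routes:
V2-V3-V1-V6: 16 + 8 + 3 = 27
V2-V9-V3-V1-V6: 15 + 18 + 8 + 3 = 44
V2-V3-V6: 16 + 20 = 36
The minimum is 27.

27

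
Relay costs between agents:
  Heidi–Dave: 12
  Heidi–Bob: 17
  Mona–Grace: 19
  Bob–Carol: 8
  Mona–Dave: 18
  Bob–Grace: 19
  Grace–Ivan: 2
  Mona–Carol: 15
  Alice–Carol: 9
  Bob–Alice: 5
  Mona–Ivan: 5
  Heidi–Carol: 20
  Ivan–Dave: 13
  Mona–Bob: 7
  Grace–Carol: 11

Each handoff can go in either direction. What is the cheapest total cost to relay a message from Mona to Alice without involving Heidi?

12

A few of the Mona→Alice routes:
Mona → Carol → Alice: 15 + 9 = 24
Mona → Bob → Carol → Alice: 7 + 8 + 9 = 24
Mona → Ivan → Grace → Carol → Alice: 5 + 2 + 11 + 9 = 27
Mona → Carol → Bob → Alice: 15 + 8 + 5 = 28
Mona → Bob → Alice: 7 + 5 = 12
Best route has total 12.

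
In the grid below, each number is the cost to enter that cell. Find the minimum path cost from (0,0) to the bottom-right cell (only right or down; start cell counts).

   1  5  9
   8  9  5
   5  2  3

19

Path r0c0 r1c0 r2c0 r2c1 r2c2: 1 + 8 + 5 + 2 + 3 = 19.
(Top row then right column would cost 23.)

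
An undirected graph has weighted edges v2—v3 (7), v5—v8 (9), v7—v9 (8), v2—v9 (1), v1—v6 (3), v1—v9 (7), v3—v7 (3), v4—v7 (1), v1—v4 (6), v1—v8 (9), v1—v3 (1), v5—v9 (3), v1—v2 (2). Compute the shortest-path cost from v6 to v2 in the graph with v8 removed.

Some routes from v6 to v2 avoiding v8:
v6→v1→v4→v7→v9→v2: 3 + 6 + 1 + 8 + 1 = 19
v6→v1→v9→v2: 3 + 7 + 1 = 11
v6→v1→v3→v7→v9→v2: 3 + 1 + 3 + 8 + 1 = 16
v6→v1→v2: 3 + 2 = 5
v6→v1→v3→v2: 3 + 1 + 7 = 11
Best route has total 5.

5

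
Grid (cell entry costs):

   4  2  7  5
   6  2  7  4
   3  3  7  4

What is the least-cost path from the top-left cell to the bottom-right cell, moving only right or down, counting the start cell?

22

Path [0,0] -> [0,1] -> [1,1] -> [2,1] -> [2,2] -> [2,3]: 4 + 2 + 2 + 3 + 7 + 4 = 22.
For comparison, the top-then-right route costs 26.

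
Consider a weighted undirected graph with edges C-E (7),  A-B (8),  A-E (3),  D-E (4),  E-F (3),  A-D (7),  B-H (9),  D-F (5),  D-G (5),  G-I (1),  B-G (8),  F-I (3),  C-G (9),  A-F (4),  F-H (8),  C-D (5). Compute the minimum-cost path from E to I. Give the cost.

6

Checking several routes:
E→F→I: 3 + 3 = 6
E→A→D→G→I: 3 + 7 + 5 + 1 = 16
E→D→F→I: 4 + 5 + 3 = 12
E→F→D→G→I: 3 + 5 + 5 + 1 = 14
E→A→F→I: 3 + 4 + 3 = 10
E→D→G→I: 4 + 5 + 1 = 10
Shortest: 6.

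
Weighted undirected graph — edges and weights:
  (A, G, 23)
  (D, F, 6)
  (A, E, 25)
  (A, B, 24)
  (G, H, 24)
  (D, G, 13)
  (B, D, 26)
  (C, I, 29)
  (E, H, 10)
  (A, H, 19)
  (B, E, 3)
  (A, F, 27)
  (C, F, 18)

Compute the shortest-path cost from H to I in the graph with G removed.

Checking several routes:
H - E - B - D - F - C - I: 10 + 3 + 26 + 6 + 18 + 29 = 92
H - A - B - D - F - C - I: 19 + 24 + 26 + 6 + 18 + 29 = 122
H - E - A - F - C - I: 10 + 25 + 27 + 18 + 29 = 109
H - E - B - A - F - C - I: 10 + 3 + 24 + 27 + 18 + 29 = 111
H - A - F - C - I: 19 + 27 + 18 + 29 = 93
Best route has total 92.

92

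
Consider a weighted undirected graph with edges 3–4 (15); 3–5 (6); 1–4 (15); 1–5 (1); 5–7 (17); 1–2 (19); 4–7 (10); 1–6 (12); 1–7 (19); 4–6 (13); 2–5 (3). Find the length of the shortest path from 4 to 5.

Comparing a few candidate routes:
4 → 6 → 1 → 5: 13 + 12 + 1 = 26
4 → 1 → 5: 15 + 1 = 16
4 → 3 → 5: 15 + 6 = 21
Best route has total 16.

16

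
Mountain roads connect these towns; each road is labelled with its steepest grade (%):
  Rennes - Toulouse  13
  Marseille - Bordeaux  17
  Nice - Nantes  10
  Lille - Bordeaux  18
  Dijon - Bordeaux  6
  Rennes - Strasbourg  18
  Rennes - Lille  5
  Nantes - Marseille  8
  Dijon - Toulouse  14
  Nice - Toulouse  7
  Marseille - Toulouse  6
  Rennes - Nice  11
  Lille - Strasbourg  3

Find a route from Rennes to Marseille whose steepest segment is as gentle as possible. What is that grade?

Comparing a few candidate routes:
Rennes -> Toulouse -> Marseille: max(13, 6) = 13
Rennes -> Nice -> Toulouse -> Marseille: max(11, 7, 6) = 11
Rennes -> Nice -> Nantes -> Marseille: max(11, 10, 8) = 11
Smallest bottleneck: 11%.

11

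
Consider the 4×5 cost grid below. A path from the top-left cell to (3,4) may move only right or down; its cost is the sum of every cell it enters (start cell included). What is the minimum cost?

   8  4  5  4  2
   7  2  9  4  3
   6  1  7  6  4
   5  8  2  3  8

Path (0,0) (0,1) (1,1) (2,1) (2,2) (3,2) (3,3) (3,4): 8 + 4 + 2 + 1 + 7 + 2 + 3 + 8 = 35.
(Top row then right column would cost 38.)

35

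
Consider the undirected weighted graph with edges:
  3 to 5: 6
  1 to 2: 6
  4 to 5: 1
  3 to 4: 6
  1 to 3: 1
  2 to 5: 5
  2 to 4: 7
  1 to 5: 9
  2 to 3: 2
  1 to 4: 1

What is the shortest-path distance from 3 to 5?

3

Checking several routes:
3 -> 5: 6
3 -> 2 -> 1 -> 4 -> 5: 2 + 6 + 1 + 1 = 10
3 -> 2 -> 4 -> 5: 2 + 7 + 1 = 10
3 -> 2 -> 5: 2 + 5 = 7
3 -> 4 -> 5: 6 + 1 = 7
3 -> 1 -> 4 -> 5: 1 + 1 + 1 = 3
Shortest: 3.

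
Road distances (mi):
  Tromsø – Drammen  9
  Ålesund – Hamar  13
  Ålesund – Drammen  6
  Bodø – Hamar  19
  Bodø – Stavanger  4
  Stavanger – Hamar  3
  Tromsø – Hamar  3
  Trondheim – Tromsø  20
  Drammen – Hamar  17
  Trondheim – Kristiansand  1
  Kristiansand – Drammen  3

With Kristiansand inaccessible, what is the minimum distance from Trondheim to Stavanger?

26

A few of the Trondheim→Stavanger routes:
Trondheim→Tromsø→Hamar→Bodø→Stavanger: 20 + 3 + 19 + 4 = 46
Trondheim→Tromsø→Drammen→Hamar→Stavanger: 20 + 9 + 17 + 3 = 49
Trondheim→Tromsø→Drammen→Hamar→Bodø→Stavanger: 20 + 9 + 17 + 19 + 4 = 69
Trondheim→Tromsø→Hamar→Stavanger: 20 + 3 + 3 = 26
Trondheim→Tromsø→Drammen→Ålesund→Hamar→Stavanger: 20 + 9 + 6 + 13 + 3 = 51
Best route has total 26 mi.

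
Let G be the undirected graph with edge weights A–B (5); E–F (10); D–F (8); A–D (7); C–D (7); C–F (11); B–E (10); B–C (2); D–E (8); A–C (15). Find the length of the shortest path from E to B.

10

A few of the E→B routes:
E -> D -> C -> B: 8 + 7 + 2 = 17
E -> B: 10
E -> F -> D -> C -> B: 10 + 8 + 7 + 2 = 27
E -> F -> C -> B: 10 + 11 + 2 = 23
E -> D -> F -> C -> B: 8 + 8 + 11 + 2 = 29
E -> D -> A -> B: 8 + 7 + 5 = 20
The minimum is 10.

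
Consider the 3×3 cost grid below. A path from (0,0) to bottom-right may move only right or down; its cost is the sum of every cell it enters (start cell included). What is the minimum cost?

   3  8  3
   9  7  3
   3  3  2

19

One optimal route is r0c0 -> r0c1 -> r0c2 -> r1c2 -> r2c2.
Its cost is 3 + 8 + 3 + 3 + 2 = 19.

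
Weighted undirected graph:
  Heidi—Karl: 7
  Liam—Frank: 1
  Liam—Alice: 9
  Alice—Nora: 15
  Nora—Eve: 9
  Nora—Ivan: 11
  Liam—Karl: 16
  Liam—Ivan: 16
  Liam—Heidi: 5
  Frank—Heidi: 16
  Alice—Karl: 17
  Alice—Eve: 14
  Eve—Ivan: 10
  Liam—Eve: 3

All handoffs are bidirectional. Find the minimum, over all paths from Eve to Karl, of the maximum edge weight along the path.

A few of the Eve→Karl routes:
Eve → Alice → Liam → Heidi → Karl: max(14, 9, 5, 7) = 14
Eve → Liam → Heidi → Karl: max(3, 5, 7) = 7
Eve → Ivan → Nora → Alice → Liam → Heidi → Karl: max(10, 11, 15, 9, 5, 7) = 15
Eve → Nora → Alice → Liam → Heidi → Karl: max(9, 15, 9, 5, 7) = 15
Best route has worst link 7.

7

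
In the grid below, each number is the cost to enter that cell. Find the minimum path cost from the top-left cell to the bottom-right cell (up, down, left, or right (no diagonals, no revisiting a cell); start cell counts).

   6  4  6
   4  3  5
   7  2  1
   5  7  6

22

Cheapest: r0c0 r0c1 r1c1 r2c1 r2c2 r3c2
  6 + 4 + 3 + 2 + 1 + 6 = 22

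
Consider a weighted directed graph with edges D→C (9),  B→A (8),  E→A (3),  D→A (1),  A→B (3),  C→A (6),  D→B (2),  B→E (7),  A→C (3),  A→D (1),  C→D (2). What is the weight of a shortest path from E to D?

4

Candidate routes:
E→A→D: 3 + 1 = 4
E→A→C→D: 3 + 3 + 2 = 8
Shortest: 4.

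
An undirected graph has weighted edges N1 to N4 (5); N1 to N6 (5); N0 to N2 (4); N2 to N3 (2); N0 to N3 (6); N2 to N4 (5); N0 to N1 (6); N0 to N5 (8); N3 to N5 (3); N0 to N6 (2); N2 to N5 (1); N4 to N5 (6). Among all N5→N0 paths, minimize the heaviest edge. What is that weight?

4

Checking several routes:
N5 → N2 → N0: max(1, 4) = 4
N5 → N4 → N1 → N6 → N0: max(6, 5, 5, 2) = 6
N5 → N3 → N2 → N0: max(3, 2, 4) = 4
N5 → N2 → N4 → N1 → N6 → N0: max(1, 5, 5, 5, 2) = 5
N5 → N3 → N2 → N4 → N1 → N6 → N0: max(3, 2, 5, 5, 5, 2) = 5
Best route has worst link 4.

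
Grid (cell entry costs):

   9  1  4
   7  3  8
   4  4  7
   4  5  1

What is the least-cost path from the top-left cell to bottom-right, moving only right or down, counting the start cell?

23

Best path: [0,0]→[0,1]→[1,1]→[2,1]→[3,1]→[3,2]
Cost: 9 + 1 + 3 + 4 + 5 + 1 = 23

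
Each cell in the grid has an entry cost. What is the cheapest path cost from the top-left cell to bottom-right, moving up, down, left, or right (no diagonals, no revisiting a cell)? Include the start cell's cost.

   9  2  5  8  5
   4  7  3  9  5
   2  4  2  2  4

Take r0c0→r0c1→r0c2→r1c2→r2c2→r2c3→r2c4 for a total of 9 + 2 + 5 + 3 + 2 + 2 + 4 = 27.

27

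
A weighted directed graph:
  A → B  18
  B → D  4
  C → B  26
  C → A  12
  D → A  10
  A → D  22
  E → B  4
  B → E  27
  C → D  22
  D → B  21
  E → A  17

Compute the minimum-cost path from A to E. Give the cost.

45

Paths from A to E:
A→D→B→E: 22 + 21 + 27 = 70
A→B→E: 18 + 27 = 45
Shortest: 45.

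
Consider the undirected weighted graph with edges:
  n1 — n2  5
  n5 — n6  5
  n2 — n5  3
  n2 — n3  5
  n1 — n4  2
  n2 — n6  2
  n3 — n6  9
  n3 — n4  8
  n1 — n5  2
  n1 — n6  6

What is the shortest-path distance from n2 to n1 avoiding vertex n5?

5

Routes from n2 to n1 avoiding n5:
n2 - n3 - n6 - n1: 5 + 9 + 6 = 20
n2 - n6 - n1: 2 + 6 = 8
n2 - n3 - n4 - n1: 5 + 8 + 2 = 15
n2 - n1: 5
n2 - n6 - n3 - n4 - n1: 2 + 9 + 8 + 2 = 21
The minimum is 5.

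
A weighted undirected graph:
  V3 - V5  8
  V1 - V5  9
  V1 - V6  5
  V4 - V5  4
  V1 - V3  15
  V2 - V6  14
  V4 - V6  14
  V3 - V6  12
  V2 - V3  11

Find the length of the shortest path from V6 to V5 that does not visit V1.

18

Paths from V6 to V5 avoiding V1:
V6-V3-V5: 12 + 8 = 20
V6-V2-V3-V5: 14 + 11 + 8 = 33
V6-V4-V5: 14 + 4 = 18
Shortest: 18.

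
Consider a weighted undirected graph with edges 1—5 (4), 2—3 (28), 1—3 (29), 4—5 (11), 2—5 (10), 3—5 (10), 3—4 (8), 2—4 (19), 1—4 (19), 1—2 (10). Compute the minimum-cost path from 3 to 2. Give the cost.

20

Comparing a few candidate routes:
3→5→2: 10 + 10 = 20
3→5→1→2: 10 + 4 + 10 = 24
3→4→2: 8 + 19 = 27
The minimum is 20.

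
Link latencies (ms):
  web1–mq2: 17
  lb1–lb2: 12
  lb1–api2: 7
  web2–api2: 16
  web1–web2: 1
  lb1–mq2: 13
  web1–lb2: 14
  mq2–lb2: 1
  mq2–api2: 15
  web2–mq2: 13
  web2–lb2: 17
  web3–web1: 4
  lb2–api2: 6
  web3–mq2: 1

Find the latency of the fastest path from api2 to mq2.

7

A few of the api2→mq2 routes:
api2 -> mq2: 15
api2 -> lb1 -> mq2: 7 + 13 = 20
api2 -> lb1 -> lb2 -> mq2: 7 + 12 + 1 = 20
api2 -> lb2 -> mq2: 6 + 1 = 7
Shortest: 7 ms.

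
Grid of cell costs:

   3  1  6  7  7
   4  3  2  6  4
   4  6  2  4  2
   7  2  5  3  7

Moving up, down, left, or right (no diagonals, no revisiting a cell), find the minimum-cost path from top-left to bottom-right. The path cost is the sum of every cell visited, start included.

Cheapest: (0,0) (0,1) (1,1) (1,2) (2,2) (2,3) (2,4) (3,4)
  3 + 1 + 3 + 2 + 2 + 4 + 2 + 7 = 24

24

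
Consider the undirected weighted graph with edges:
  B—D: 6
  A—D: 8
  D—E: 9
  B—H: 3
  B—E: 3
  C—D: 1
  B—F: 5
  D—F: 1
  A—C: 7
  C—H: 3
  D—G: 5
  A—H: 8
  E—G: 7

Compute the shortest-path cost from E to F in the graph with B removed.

10

Candidate routes:
E-G-D-F: 7 + 5 + 1 = 13
E-D-F: 9 + 1 = 10
The minimum is 10.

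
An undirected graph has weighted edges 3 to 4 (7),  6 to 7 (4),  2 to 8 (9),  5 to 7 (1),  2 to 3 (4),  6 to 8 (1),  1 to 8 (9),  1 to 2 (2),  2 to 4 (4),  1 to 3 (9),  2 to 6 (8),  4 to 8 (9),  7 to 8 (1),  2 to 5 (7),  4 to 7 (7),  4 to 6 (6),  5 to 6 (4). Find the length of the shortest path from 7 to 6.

2

A few of the 7→6 routes:
7-6: 4
7-8-6: 1 + 1 = 2
7-5-6: 1 + 4 = 5
Best route has total 2.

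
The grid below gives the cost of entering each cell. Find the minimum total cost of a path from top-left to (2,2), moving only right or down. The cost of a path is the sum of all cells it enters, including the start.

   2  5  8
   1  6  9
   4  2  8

Cheapest: (0,0) → (1,0) → (2,0) → (2,1) → (2,2)
  2 + 1 + 4 + 2 + 8 = 17

17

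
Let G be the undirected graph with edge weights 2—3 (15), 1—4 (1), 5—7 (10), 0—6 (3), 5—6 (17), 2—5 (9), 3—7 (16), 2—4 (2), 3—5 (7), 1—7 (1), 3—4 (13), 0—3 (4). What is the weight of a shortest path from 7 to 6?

A few of the 7→6 routes:
7→5→3→0→6: 10 + 7 + 4 + 3 = 24
7→3→0→6: 16 + 4 + 3 = 23
7→1→4→3→0→6: 1 + 1 + 13 + 4 + 3 = 22
7→1→4→2→3→0→6: 1 + 1 + 2 + 15 + 4 + 3 = 26
7→5→6: 10 + 17 = 27
7→1→4→2→5→3→0→6: 1 + 1 + 2 + 9 + 7 + 4 + 3 = 27
Best route has total 22.

22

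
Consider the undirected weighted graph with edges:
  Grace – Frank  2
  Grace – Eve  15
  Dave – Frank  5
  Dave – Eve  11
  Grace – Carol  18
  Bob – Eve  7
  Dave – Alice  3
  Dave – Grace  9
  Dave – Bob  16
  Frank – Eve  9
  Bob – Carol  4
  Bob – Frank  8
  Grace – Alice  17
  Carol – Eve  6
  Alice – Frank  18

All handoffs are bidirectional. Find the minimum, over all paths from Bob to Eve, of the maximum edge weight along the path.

Comparing a few candidate routes:
Bob -> Eve: max(7) = 7
Bob -> Frank -> Grace -> Dave -> Eve: max(8, 2, 9, 11) = 11
Bob -> Frank -> Eve: max(8, 9) = 9
Bob -> Carol -> Eve: max(4, 6) = 6
Smallest bottleneck: 6.

6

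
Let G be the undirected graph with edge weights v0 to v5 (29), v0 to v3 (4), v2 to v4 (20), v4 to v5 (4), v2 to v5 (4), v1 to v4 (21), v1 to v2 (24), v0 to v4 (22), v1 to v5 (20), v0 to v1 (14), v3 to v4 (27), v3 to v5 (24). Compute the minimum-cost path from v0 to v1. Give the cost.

A few of the v0→v1 routes:
v0 → v4 → v5 → v1: 22 + 4 + 20 = 46
v0 → v4 → v1: 22 + 21 = 43
v0 → v1: 14
Best route has total 14.

14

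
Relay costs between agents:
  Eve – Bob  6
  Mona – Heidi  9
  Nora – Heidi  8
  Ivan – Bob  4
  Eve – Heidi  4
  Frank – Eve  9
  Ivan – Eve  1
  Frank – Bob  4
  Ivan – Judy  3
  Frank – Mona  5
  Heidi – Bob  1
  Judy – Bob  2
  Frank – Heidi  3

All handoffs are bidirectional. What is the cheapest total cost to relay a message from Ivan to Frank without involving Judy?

Checking several routes:
Ivan → Eve → Frank: 1 + 9 = 10
Ivan → Eve → Heidi → Frank: 1 + 4 + 3 = 8
Ivan → Bob → Heidi → Frank: 4 + 1 + 3 = 8
Ivan → Eve → Heidi → Bob → Frank: 1 + 4 + 1 + 4 = 10
Ivan → Bob → Frank: 4 + 4 = 8
Shortest: 8.

8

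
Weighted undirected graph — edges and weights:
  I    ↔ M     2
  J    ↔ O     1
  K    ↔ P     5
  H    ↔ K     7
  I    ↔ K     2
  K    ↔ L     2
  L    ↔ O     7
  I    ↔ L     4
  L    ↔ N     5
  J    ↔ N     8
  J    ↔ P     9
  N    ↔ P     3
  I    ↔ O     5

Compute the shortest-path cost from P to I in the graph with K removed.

Comparing a few candidate routes:
P-J-O-I: 9 + 1 + 5 = 15
P-N-L-O-I: 3 + 5 + 7 + 5 = 20
P-N-J-O-I: 3 + 8 + 1 + 5 = 17
P-N-J-O-L-I: 3 + 8 + 1 + 7 + 4 = 23
P-N-L-I: 3 + 5 + 4 = 12
P-J-O-L-I: 9 + 1 + 7 + 4 = 21
Shortest: 12.

12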